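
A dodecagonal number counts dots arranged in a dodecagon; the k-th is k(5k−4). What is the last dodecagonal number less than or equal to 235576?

Solve n(5n−4) ≤ 235576 for integer n.
n = 217 gives 234577 ≤ 235576, while n = 218 gives 236748 > 235576; so the answer is 234577.

234577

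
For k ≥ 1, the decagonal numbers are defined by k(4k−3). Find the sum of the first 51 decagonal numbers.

178126

Σ i(4i−3) = 4Σi² − 3Σi over i = 1..51.
Σi = 1326 and Σi² = 45526.
4·45526 − 3·1326 = 178126.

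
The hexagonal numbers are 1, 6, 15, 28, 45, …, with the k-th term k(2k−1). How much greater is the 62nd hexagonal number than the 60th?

62·(2·62 − 1) = 7626 and 60·(2·60 − 1) = 7140.
Difference: 7626 − 7140 = 486.

486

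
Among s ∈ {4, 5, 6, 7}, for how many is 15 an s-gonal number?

s = 4: P(4, 3) = 9 and P(4, 4) = 16; 15 is not s-gonal.
s = 5: P(5, 3) = 12 and P(5, 4) = 22; 15 is not s-gonal.
s = 6: P(6, 3) = 15. ✓
s = 7: P(7, 2) = 7 and P(7, 3) = 18; 15 is not s-gonal.
Hits: s ∈ {6} → 1.

1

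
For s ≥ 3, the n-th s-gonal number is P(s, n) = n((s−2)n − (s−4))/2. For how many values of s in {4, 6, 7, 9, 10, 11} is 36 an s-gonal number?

s = 4: P(4, 6) = 36. ✓
s = 6: P(6, 4) = 28 and P(6, 5) = 45; 36 is not s-gonal.
s = 7: P(7, 4) = 34 and P(7, 5) = 55; 36 is not s-gonal.
s = 9: P(9, 3) = 24 and P(9, 4) = 46; 36 is not s-gonal.
s = 10: P(10, 3) = 27 and P(10, 4) = 52; 36 is not s-gonal.
s = 11: P(11, 3) = 30 and P(11, 4) = 58; 36 is not s-gonal.
Hits: s ∈ {4} → 1.

1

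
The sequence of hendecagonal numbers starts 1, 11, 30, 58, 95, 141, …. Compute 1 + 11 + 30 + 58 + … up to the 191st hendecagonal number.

Σ i(9i−7)/2 = (9Σi² − 7Σi) / 2 over i = 1..191.
Σi = 18336 and Σi² = 2340896.
(9·2340896 − 7·18336) / 2 = 20939712/2 = 10469856.

10469856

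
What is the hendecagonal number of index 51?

11526

51·(9·51 − 7)/2 = 51·452/2 = 51·226 = 11526.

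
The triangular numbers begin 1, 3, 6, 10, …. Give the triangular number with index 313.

The 313th triangular number is n(n+1)/2 with n = 313.
313·314/2 = 98282/2 = 49141.

49141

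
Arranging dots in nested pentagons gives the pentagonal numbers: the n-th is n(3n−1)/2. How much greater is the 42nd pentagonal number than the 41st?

124

Consecutive pentagonal numbers differ by 3n − 2: here 3·42 − 2 = 124.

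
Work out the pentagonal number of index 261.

102051

The 261st pentagonal number is n(3n−1)/2 with n = 261.
261·(3·261 − 1)/2 = 261·782/2 = 261·391 = 102051.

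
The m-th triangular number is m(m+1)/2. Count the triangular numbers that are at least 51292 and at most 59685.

The n-th triangular number is n(n+1)/2.
Smallest index with value ≥ 51292: n = 320 (giving 51360).
Largest index with value ≤ 59685: n = 345 (giving 59685).
Indices 320 through 345: 26 terms.

26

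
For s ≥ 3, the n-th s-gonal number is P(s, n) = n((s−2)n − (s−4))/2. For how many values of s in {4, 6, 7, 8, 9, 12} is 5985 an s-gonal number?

s = 4: P(4, 77) = 5929 and P(4, 78) = 6084; 5985 is not s-gonal.
s = 6: P(6, 54) = 5778 and P(6, 55) = 5995; 5985 is not s-gonal.
s = 7: P(7, 49) = 5929 and P(7, 50) = 6175; 5985 is not s-gonal.
s = 8: P(8, 45) = 5985. ✓
s = 9: P(9, 41) = 5781 and P(9, 42) = 6069; 5985 is not s-gonal.
s = 12: P(12, 35) = 5985. ✓
Hits: s ∈ {8, 12} → 2.

2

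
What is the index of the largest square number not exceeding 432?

20

Solve n² ≤ 432 for integer n.
n = 20 gives 400 ≤ 432, while n = 21 gives 441 > 432; so the answer is index 20.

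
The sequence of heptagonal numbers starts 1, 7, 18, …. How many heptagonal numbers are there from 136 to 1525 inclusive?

The n-th heptagonal number is n(5n−3)/2.
Smallest index with value ≥ 136: n = 8 (giving 148).
Largest index with value ≤ 1525: n = 25 (giving 1525).
Indices 8 through 25: 18 terms.

18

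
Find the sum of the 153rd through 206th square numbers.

Σ_{i=153}^{206} i² = 2935191 − 1182180 = 1753011.

1753011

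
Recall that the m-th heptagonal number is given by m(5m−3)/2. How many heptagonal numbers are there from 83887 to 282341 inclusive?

153

The n-th heptagonal number is n(5n−3)/2.
Smallest index with value ≥ 83887: n = 184 (giving 84364).
Largest index with value ≤ 282341: n = 336 (giving 281736).
Indices 184 through 336: 153 terms.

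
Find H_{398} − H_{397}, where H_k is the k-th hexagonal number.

Consecutive hexagonal numbers differ by 4n − 3: here 4·398 − 3 = 1589.

1589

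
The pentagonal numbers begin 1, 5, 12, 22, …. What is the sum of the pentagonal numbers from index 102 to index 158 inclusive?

1464387

Σ i(3i−1)/2 = (3Σi² − Σi) / 2 over i = 102..158.
Σi = 12561 − 5151 = 7410 and Σi² = 1327279 − 348551 = 978728.
(3·978728 − 1·7410) / 2 = 2928774/2 = 1464387.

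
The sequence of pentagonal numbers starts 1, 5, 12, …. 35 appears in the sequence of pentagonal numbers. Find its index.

Set n(3n−1)/2 = 35, giving 3n² − n − 70 = 0.
The discriminant is 1 + 24·35 = 841, and √841 = 29.
So n = (1 + 29) / 6 = 30/6 = 5.

5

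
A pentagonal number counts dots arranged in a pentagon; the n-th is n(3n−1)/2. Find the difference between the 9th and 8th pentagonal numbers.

Consecutive pentagonal numbers differ by 3n − 2: here 3·9 − 2 = 25.

25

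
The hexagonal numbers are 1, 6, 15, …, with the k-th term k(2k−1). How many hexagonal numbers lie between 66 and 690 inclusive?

13

The n-th hexagonal number is n(2n−1).
Smallest index with value ≥ 66: n = 6 (giving 66).
Largest index with value ≤ 690: n = 18 (giving 630).
Indices 6 through 18: 13 terms.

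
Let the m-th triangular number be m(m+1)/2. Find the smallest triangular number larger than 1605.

1653

Solve n(n+1)/2 > 1605 for integer n.
The largest n with value ≤ 1605 is 56 (since 1596 ≤ 1605 < 1653), so the first above is n = 57, value 1653.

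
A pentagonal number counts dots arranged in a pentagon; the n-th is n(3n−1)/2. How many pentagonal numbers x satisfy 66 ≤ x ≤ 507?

The n-th pentagonal number is n(3n−1)/2.
Smallest index with value ≥ 66: n = 7 (giving 70).
Largest index with value ≤ 507: n = 18 (giving 477).
Indices 7 through 18: 12 terms.

12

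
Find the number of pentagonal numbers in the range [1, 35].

The n-th pentagonal number is n(3n−1)/2.
Smallest index with value ≥ 1: n = 1 (giving 1).
Largest index with value ≤ 35: n = 5 (giving 35).
Indices 1 through 5: 5 terms.

5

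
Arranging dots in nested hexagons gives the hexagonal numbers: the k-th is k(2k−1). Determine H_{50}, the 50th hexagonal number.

The 50th hexagonal number is n(2n−1) with n = 50.
50·(2·50 − 1) = 50·99 = 4950.

4950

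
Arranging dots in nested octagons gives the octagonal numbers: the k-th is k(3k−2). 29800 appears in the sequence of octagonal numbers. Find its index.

100

Set n(3n−2) = 29800, giving 3n² − 2n − 29800 = 0.
So n = (2 + 598) / 6 = 600/6 = 100.
Check: 100·(3·100 − 2) = 29800. ✓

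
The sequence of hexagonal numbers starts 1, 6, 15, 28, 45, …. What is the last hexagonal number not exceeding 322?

276

Solve n(2n−1) ≤ 322 for integer n.
n = 12 gives 276 ≤ 322, while n = 13 gives 325 > 322; so the answer is 276.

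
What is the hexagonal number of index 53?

5565

The 53rd hexagonal number is n(2n−1) with n = 53.
53·(2·53 − 1) = 53·105 = 5565.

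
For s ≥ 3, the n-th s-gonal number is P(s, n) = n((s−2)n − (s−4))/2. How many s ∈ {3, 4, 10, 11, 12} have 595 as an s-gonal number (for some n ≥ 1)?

1

s = 3: P(3, 34) = 595. ✓
s = 4: P(4, 24) = 576 and P(4, 25) = 625; 595 is not s-gonal.
s = 10: P(10, 12) = 540 and P(10, 13) = 637; 595 is not s-gonal.
s = 11: P(11, 11) = 506 and P(11, 12) = 606; 595 is not s-gonal.
s = 12: P(12, 11) = 561 and P(12, 12) = 672; 595 is not s-gonal.
Hits: s ∈ {3} → 1.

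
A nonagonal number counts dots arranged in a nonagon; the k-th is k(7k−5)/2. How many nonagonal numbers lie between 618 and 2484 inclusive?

14

The n-th nonagonal number is n(7n−5)/2.
Smallest index with value ≥ 618: n = 14 (giving 651).
Largest index with value ≤ 2484: n = 27 (giving 2484).
Indices 14 through 27: 14 terms.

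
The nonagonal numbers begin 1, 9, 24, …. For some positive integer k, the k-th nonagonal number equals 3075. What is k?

30

Set n(7n−5)/2 = 3075, giving 7n² − 5n − 6150 = 0.
So n = (5 + 415) / 14 = 420/14 = 30.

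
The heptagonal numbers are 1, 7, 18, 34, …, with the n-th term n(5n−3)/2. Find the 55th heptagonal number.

The 55th heptagonal number is n(5n−3)/2 with n = 55.
55·(5·55 − 3)/2 = 55·272/2 = 55·136 = 7480.

7480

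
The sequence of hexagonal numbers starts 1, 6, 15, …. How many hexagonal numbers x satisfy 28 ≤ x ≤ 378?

The n-th hexagonal number is n(2n−1).
Smallest index with value ≥ 28: n = 4 (giving 28).
Largest index with value ≤ 378: n = 14 (giving 378).
Indices 4 through 14: 11 terms.

11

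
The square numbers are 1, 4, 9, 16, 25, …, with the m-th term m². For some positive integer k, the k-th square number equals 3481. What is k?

We need n² = 3481, so n = √3481 = 59.
Check: 59² = 3481. ✓

59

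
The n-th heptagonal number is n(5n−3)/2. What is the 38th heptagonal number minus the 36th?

367

38·(5·38 − 3)/2 = 3553 and 36·(5·36 − 3)/2 = 3186.
Difference: 3553 − 3186 = 367.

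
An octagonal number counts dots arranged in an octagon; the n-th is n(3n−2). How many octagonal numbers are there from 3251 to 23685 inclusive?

56

The n-th octagonal number is n(3n−2).
Smallest index with value ≥ 3251: n = 34 (giving 3400).
Largest index with value ≤ 23685: n = 89 (giving 23585).
Indices 34 through 89: 56 terms.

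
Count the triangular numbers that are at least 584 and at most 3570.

The n-th triangular number is n(n+1)/2.
Smallest index with value ≥ 584: n = 34 (giving 595).
Largest index with value ≤ 3570: n = 84 (giving 3570).
Indices 34 through 84: 51 terms.

51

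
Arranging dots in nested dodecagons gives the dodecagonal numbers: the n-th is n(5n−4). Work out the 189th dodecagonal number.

177849

The 189th dodecagonal number is n(5n−4) with n = 189.
189·(5·189 − 4) = 189·941 = 177849.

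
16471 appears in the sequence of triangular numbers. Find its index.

181

Set n(n+1)/2 = 16471, giving n² + n − 32942 = 0.
The discriminant is 1 + 8·16471 = 131769, and √131769 = 363.
So n = (-1 + 363) / 2 = 362/2 = 181.
Check: 181·182/2 = 16471. ✓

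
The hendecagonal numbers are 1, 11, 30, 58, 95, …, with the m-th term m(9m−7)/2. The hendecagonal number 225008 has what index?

Set n(9n−7)/2 = 225008, giving 9n² − 7n − 450016 = 0.
So n = (7 + 4025) / 18 = 4032/18 = 224.
Check: 224·(9·224 − 7)/2 = 225008. ✓

224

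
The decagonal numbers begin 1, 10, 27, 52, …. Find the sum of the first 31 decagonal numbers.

40176

Σ i(4i−3) = 4Σi² − 3Σi over i = 1..31.
Σi = 496 and Σi² = 10416.
4·10416 − 3·496 = 40176.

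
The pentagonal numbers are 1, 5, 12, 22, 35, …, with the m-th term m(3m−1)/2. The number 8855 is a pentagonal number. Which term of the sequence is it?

77

Set n(3n−1)/2 = 8855, giving 3n² − n − 17710 = 0.
The discriminant is 1 + 24·8855 = 212521, and √212521 = 461.
So n = (1 + 461) / 6 = 462/6 = 77.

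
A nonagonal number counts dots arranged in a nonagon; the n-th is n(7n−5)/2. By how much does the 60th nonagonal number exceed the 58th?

60·(7·60 − 5)/2 = 12450 and 58·(7·58 − 5)/2 = 11629.
Difference: 12450 − 11629 = 821.

821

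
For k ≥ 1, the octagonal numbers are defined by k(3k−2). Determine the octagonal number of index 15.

The 15th octagonal number is n(3n−2) with n = 15.
15·(3·15 − 2) = 15·43 = 645.

645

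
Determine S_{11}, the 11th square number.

The 11th square number is n² with n = 11.
11² = 121.

121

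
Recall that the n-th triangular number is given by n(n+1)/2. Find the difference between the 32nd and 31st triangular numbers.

Consecutive triangular numbers differ by n: T_{32} − T_{31} = 32.

32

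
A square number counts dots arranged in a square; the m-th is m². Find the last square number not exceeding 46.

Solve n² ≤ 46 for integer n.
n = 6 gives 36 ≤ 46, while n = 7 gives 49 > 46; so the answer is 36.

36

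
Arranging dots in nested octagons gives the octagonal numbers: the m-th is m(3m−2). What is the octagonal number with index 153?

69921

The 153rd octagonal number is n(3n−2) with n = 153.
153·(3·153 − 2) = 153·457 = 69921.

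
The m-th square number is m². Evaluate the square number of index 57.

The 57th square number is n² with n = 57.
57² = 3249.

3249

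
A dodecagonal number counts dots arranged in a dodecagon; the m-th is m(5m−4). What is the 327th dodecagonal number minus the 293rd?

105264

327·(5·327 − 4) = 533337 and 293·(5·293 − 4) = 428073.
Difference: 533337 − 428073 = 105264.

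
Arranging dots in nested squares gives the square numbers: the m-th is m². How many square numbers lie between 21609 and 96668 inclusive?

164

The n-th square number is n².
Smallest index with value ≥ 21609: n = 147 (giving 21609).
Largest index with value ≤ 96668: n = 310 (giving 96100).
Indices 147 through 310: 164 terms.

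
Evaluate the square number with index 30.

900

The 30th square number is n² with n = 30.
30² = 900.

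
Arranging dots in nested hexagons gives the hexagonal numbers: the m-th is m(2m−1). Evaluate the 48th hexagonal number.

The 48th hexagonal number is n(2n−1) with n = 48.
48·(2·48 − 1) = 48·95 = 4560.

4560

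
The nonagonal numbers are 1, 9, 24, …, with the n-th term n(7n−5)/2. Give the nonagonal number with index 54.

The 54th nonagonal number is n(7n−5)/2 with n = 54.
54·(7·54 − 5)/2 = 54·373/2 = 10071.

10071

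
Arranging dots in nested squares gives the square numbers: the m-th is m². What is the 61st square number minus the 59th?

61² = 3721 and 59² = 3481.
Difference: 3721 − 3481 = 240.

240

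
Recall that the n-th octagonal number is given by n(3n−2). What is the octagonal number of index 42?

5208

The 42nd octagonal number is n(3n−2) with n = 42.
42·(3·42 − 2) = 42·124 = 5208.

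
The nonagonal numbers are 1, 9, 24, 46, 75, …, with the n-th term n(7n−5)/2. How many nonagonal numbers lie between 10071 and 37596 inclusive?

The n-th nonagonal number is n(7n−5)/2.
Smallest index with value ≥ 10071: n = 54 (giving 10071).
Largest index with value ≤ 37596: n = 104 (giving 37596).
Indices 54 through 104: 51 terms.

51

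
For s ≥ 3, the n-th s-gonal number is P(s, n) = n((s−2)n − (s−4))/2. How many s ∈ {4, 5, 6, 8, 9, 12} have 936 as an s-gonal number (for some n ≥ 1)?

s = 4: P(4, 30) = 900 and P(4, 31) = 961; 936 is not s-gonal.
s = 5: P(5, 25) = 925 and P(5, 26) = 1001; 936 is not s-gonal.
s = 6: P(6, 21) = 861 and P(6, 22) = 946; 936 is not s-gonal.
s = 8: P(8, 18) = 936. ✓
s = 9: P(9, 16) = 856 and P(9, 17) = 969; 936 is not s-gonal.
s = 12: P(12, 14) = 924 and P(12, 15) = 1065; 936 is not s-gonal.
Hits: s ∈ {8} → 1.

1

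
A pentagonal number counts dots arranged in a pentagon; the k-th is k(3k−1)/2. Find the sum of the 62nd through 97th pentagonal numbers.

345690

Σ i(3i−1)/2 = (3Σi² − Σi) / 2 over i = 62..97.
Σi = 4753 − 1891 = 2862 and Σi² = 308945 − 77531 = 231414.
(3·231414 − 1·2862) / 2 = 691380/2 = 345690.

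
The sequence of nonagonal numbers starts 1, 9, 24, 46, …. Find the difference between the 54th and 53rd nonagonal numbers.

372

Consecutive nonagonal numbers differ by 7n − 6: here 7·54 − 6 = 372.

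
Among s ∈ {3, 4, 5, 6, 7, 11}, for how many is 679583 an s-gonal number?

s = 3: P(3, 1165) = 679195 and P(3, 1166) = 680361; 679583 is not s-gonal.
s = 4: P(4, 824) = 678976 and P(4, 825) = 680625; 679583 is not s-gonal.
s = 5: P(5, 673) = 679057 and P(5, 674) = 681077; 679583 is not s-gonal.
s = 6: P(6, 583) = 679195 and P(6, 584) = 681528; 679583 is not s-gonal.
s = 7: P(7, 521) = 677821 and P(7, 522) = 680427; 679583 is not s-gonal.
s = 11: P(11, 389) = 679583. ✓
Hits: s ∈ {11} → 1.

1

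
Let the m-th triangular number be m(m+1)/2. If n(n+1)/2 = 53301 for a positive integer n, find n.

326

Set n(n+1)/2 = 53301, giving n² + n − 106602 = 0.
The discriminant is 1 + 8·53301 = 426409, and √426409 = 653.
So n = (-1 + 653) / 2 = 652/2 = 326.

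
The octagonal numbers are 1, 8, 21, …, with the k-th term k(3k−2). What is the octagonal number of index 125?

125·(3·125 − 2) = 125·373 = 46625.

46625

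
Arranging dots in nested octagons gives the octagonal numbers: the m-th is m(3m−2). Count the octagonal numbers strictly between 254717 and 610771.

The n-th octagonal number is n(3n−2).
Smallest index with value > 254717: n = 292 (giving 255208).
Largest index with value < 610771: n = 451 (giving 609301).
Indices 292 through 451: 160 terms.

160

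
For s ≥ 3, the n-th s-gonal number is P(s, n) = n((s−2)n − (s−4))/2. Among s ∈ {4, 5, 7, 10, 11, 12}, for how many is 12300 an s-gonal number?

1

s = 4: P(4, 110) = 12100 and P(4, 111) = 12321; 12300 is not s-gonal.
s = 5: P(5, 90) = 12105 and P(5, 91) = 12376; 12300 is not s-gonal.
s = 7: P(7, 70) = 12145 and P(7, 71) = 12496; 12300 is not s-gonal.
s = 10: P(10, 55) = 11935 and P(10, 56) = 12376; 12300 is not s-gonal.
s = 11: P(11, 52) = 11986 and P(11, 53) = 12455; 12300 is not s-gonal.
s = 12: P(12, 50) = 12300. ✓
Hits: s ∈ {12} → 1.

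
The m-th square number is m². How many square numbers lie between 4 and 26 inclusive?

The n-th square number is n².
Smallest index with value ≥ 4: n = 2 (giving 4).
Largest index with value ≤ 26: n = 5 (giving 25).
Indices 2 through 5: 4 terms.

4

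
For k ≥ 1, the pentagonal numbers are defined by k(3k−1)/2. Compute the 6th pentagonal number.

6·(3·6 − 1)/2 = 6·17/2 = 51.

51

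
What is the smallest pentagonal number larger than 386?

Solve n(3n−1)/2 > 386 for integer n.
The largest n with value ≤ 386 is 16 (since 376 ≤ 386 < 425), so the first above is n = 17, value 425.

425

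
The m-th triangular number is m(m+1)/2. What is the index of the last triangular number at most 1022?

44

Solve n(n+1)/2 ≤ 1022 for integer n.
n = 44 gives 990 ≤ 1022, while n = 45 gives 1035 > 1022; so the answer is index 44.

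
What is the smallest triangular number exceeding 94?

Solve n(n+1)/2 > 94 for integer n.
The largest n with value ≤ 94 is 13 (since 91 ≤ 94 < 105), so the first above is n = 14, value 105.

105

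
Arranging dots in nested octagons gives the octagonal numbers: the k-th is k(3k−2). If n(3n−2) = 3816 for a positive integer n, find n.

36

Set n(3n−2) = 3816, giving 3n² − 2n − 3816 = 0.
The discriminant is 4 + 12·3816 = 45796, and √45796 = 214.
So n = (2 + 214) / 6 = 216/6 = 36.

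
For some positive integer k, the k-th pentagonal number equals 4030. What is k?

52

Set n(3n−1)/2 = 4030, giving 3n² − n − 8060 = 0.
The discriminant is 1 + 24·4030 = 96721, and √96721 = 311.
So n = (1 + 311) / 6 = 312/6 = 52.
Check: 52·(3·52 − 1)/2 = 4030. ✓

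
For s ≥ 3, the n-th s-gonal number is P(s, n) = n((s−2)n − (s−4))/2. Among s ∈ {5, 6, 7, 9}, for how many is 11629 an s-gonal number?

s = 5: P(5, 88) = 11572 and P(5, 89) = 11837; 11629 is not s-gonal.
s = 6: P(6, 76) = 11476 and P(6, 77) = 11781; 11629 is not s-gonal.
s = 7: P(7, 68) = 11458 and P(7, 69) = 11799; 11629 is not s-gonal.
s = 9: P(9, 58) = 11629. ✓
Hits: s ∈ {9} → 1.

1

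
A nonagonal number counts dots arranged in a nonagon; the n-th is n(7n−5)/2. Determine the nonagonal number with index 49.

8281

The 49th nonagonal number is n(7n−5)/2 with n = 49.
49·(7·49 − 5)/2 = 49·338/2 = 49·169 = 8281.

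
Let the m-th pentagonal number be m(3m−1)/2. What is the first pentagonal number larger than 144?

Solve n(3n−1)/2 > 144 for integer n.
The largest n with value ≤ 144 is 9 (since 117 ≤ 144 < 145), so the first above is n = 10, value 145.

145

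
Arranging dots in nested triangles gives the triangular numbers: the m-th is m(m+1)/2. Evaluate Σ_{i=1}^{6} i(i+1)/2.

56

Σ i(i+1)/2 = (Σi² + Σi) / 2 over i = 1..6.
Σi = 21 and Σi² = 91.
(1·91 + 1·21) / 2 = 112/2 = 56.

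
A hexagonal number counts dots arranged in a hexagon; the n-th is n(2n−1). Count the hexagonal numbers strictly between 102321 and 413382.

The n-th hexagonal number is n(2n−1).
Smallest index with value > 102321: n = 227 (giving 102831).
Largest index with value < 413382: n = 454 (giving 411778).
Indices 227 through 454: 228 terms.

228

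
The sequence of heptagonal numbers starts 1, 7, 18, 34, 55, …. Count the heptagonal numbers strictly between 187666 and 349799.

100

The n-th heptagonal number is n(5n−3)/2.
Smallest index with value > 187666: n = 275 (giving 188650).
Largest index with value < 349799: n = 374 (giving 349129).
Indices 275 through 374: 100 terms.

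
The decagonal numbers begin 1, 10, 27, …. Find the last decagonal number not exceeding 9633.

9457

Solve n(4n−3) ≤ 9633 for integer n.
n = 49 gives 9457 ≤ 9633, while n = 50 gives 9850 > 9633; so the answer is 9457.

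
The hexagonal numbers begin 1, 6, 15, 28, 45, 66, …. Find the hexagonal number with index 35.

2415

The 35th hexagonal number is n(2n−1) with n = 35.
35·(2·35 − 1) = 35·69 = 2415.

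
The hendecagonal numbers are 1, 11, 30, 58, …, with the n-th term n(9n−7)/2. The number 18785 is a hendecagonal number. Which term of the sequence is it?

Set n(9n−7)/2 = 18785, giving 9n² − 7n − 37570 = 0.
So n = (7 + 1163) / 18 = 1170/18 = 65.
Check: 65·(9·65 − 7)/2 = 18785. ✓

65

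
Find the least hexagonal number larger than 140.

153

Solve n(2n−1) > 140 for integer n.
The largest n with value ≤ 140 is 8 (since 120 ≤ 140 < 153), so the first above is n = 9, value 153.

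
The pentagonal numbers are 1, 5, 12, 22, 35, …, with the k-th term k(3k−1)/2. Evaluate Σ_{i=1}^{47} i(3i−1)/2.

53016

Σ i(3i−1)/2 = (3Σi² − Σi) / 2 over i = 1..47.
Σi = 1128 and Σi² = 35720.
(3·35720 − 1·1128) / 2 = 106032/2 = 53016.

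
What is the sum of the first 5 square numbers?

Σ_{i=1}^{5} i² = 5·6·11/6 = 55.

55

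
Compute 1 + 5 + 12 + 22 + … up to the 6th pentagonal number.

126

Σ i(3i−1)/2 = (3Σi² − Σi) / 2 over i = 1..6.
Σi = 21 and Σi² = 91.
(3·91 − 1·21) / 2 = 252/2 = 126.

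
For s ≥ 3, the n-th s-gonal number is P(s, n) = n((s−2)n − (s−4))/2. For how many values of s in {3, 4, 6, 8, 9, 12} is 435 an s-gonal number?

s = 3: P(3, 29) = 435. ✓
s = 4: P(4, 20) = 400 and P(4, 21) = 441; 435 is not s-gonal.
s = 6: P(6, 15) = 435. ✓
s = 8: P(8, 12) = 408 and P(8, 13) = 481; 435 is not s-gonal.
s = 9: P(9, 11) = 396 and P(9, 12) = 474; 435 is not s-gonal.
s = 12: P(12, 9) = 369 and P(12, 10) = 460; 435 is not s-gonal.
Hits: s ∈ {3, 6} → 2.

2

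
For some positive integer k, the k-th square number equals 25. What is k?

5

We need n² = 25, so n = √25 = 5.
Check: 5² = 25. ✓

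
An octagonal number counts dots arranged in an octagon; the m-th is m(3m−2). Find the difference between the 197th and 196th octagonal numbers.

Consecutive octagonal numbers differ by 6n − 5: here 6·197 − 5 = 1177.

1177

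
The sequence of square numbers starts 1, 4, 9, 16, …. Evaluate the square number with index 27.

The 27th square number is n² with n = 27.
27² = 729.

729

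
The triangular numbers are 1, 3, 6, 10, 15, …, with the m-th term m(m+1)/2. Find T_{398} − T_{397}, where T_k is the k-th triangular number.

398

Consecutive triangular numbers differ by n: T_{398} − T_{397} = 398.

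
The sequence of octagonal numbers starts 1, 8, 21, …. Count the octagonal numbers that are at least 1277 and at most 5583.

The n-th octagonal number is n(3n−2).
Smallest index with value ≥ 1277: n = 21 (giving 1281).
Largest index with value ≤ 5583: n = 43 (giving 5461).
Indices 21 through 43: 23 terms.

23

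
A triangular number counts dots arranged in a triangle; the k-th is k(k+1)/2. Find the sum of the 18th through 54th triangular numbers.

Σ i(i+1)/2 = (Σi² + Σi) / 2 over i = 18..54.
Σi = 1485 − 153 = 1332 and Σi² = 53955 − 1785 = 52170.
(1·52170 + 1·1332) / 2 = 53502/2 = 26751.

26751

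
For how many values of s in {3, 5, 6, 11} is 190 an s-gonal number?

s = 3: P(3, 19) = 190. ✓
s = 5: P(5, 11) = 176 and P(5, 12) = 210; 190 is not s-gonal.
s = 6: P(6, 10) = 190. ✓
s = 11: P(11, 6) = 141 and P(11, 7) = 196; 190 is not s-gonal.
Hits: s ∈ {3, 6} → 2.

2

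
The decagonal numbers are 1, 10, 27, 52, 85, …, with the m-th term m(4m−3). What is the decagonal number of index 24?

24·(4·24 − 3) = 24·93 = 2232.

2232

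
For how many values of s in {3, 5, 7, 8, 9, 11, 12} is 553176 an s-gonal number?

1

s = 3: P(3, 1051) = 552826 and P(3, 1052) = 553878; 553176 is not s-gonal.
s = 5: P(5, 607) = 552370 and P(5, 608) = 554192; 553176 is not s-gonal.
s = 7: P(7, 470) = 551545 and P(7, 471) = 553896; 553176 is not s-gonal.
s = 8: P(8, 429) = 551265 and P(8, 430) = 553840; 553176 is not s-gonal.
s = 9: P(9, 397) = 550639 and P(9, 398) = 553419; 553176 is not s-gonal.
s = 11: P(11, 351) = 553176. ✓
s = 12: P(12, 333) = 553113 and P(12, 334) = 556444; 553176 is not s-gonal.
Hits: s ∈ {11} → 1.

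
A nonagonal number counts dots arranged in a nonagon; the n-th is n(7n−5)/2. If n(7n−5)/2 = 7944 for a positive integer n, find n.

Set n(7n−5)/2 = 7944, giving 7n² − 5n − 15888 = 0.
So n = (5 + 667) / 14 = 672/14 = 48.
Check: 48·(7·48 − 5)/2 = 7944. ✓

48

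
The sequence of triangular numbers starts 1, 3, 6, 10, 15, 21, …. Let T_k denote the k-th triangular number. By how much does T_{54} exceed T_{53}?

Consecutive triangular numbers differ by n: T_{54} − T_{53} = 54.

54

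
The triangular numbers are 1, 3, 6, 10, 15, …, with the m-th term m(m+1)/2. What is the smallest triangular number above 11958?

12090

Solve n(n+1)/2 > 11958 for integer n.
The largest n with value ≤ 11958 is 154 (since 11935 ≤ 11958 < 12090), so the first above is n = 155, value 12090.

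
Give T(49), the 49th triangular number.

1225

49·50/2 = 2450/2 = 1225.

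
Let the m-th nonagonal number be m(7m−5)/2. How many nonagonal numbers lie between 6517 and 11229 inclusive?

14

The n-th nonagonal number is n(7n−5)/2.
Smallest index with value ≥ 6517: n = 44 (giving 6666).
Largest index with value ≤ 11229: n = 57 (giving 11229).
Indices 44 through 57: 14 terms.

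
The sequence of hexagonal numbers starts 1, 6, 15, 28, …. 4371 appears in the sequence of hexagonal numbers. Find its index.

Set n(2n−1) = 4371, giving 2n² − n − 4371 = 0.
The discriminant is 1 + 8·4371 = 34969, and √34969 = 187.
So n = (1 + 187) / 4 = 188/4 = 47.

47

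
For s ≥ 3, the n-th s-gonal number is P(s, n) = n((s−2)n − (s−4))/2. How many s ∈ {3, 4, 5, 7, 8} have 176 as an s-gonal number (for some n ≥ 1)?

2

s = 3: P(3, 18) = 171 and P(3, 19) = 190; 176 is not s-gonal.
s = 4: P(4, 13) = 169 and P(4, 14) = 196; 176 is not s-gonal.
s = 5: P(5, 11) = 176. ✓
s = 7: P(7, 8) = 148 and P(7, 9) = 189; 176 is not s-gonal.
s = 8: P(8, 8) = 176. ✓
Hits: s ∈ {5, 8} → 2.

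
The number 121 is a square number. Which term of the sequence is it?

We need n² = 121, so n = √121 = 11.

11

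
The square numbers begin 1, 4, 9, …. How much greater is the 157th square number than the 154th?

157² = 24649 and 154² = 23716.
Difference: 24649 − 23716 = 933.

933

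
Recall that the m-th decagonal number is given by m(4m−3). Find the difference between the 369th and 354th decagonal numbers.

369·(4·369 − 3) = 543537 and 354·(4·354 − 3) = 500202.
Difference: 543537 − 500202 = 43335.

43335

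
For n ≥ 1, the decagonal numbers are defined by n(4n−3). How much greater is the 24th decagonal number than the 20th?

692

24·(4·24 − 3) = 2232 and 20·(4·20 − 3) = 1540.
Difference: 2232 − 1540 = 692.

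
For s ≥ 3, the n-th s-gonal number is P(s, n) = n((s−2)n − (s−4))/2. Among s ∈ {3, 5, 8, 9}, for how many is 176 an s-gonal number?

s = 3: P(3, 18) = 171 and P(3, 19) = 190; 176 is not s-gonal.
s = 5: P(5, 11) = 176. ✓
s = 8: P(8, 8) = 176. ✓
s = 9: P(9, 7) = 154 and P(9, 8) = 204; 176 is not s-gonal.
Hits: s ∈ {5, 8} → 2.

2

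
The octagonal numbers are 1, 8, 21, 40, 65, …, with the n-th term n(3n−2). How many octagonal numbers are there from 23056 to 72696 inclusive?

The n-th octagonal number is n(3n−2).
Smallest index with value ≥ 23056: n = 88 (giving 23056).
Largest index with value ≤ 72696: n = 156 (giving 72696).
Indices 88 through 156: 69 terms.

69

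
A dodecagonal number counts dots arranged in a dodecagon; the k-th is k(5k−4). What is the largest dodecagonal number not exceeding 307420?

306528

Solve n(5n−4) ≤ 307420 for integer n.
n = 248 gives 306528 ≤ 307420, while n = 249 gives 309009 > 307420; so the answer is 306528.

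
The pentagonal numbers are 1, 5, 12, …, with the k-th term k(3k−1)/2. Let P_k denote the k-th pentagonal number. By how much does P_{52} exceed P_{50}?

305

52·(3·52 − 1)/2 = 4030 and 50·(3·50 − 1)/2 = 3725.
Difference: 4030 − 3725 = 305.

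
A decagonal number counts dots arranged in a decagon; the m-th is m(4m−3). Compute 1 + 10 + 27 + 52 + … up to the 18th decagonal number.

Σ i(4i−3) = 4Σi² − 3Σi over i = 1..18.
Σi = 171 and Σi² = 2109.
4·2109 − 3·171 = 7923.

7923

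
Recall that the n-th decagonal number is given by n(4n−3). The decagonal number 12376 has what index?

Set n(4n−3) = 12376, giving 4n² − 3n − 12376 = 0.
The discriminant is 9 + 16·12376 = 198025, and √198025 = 445.
So n = (3 + 445) / 8 = 448/8 = 56.
Check: 56·(4·56 − 3) = 12376. ✓

56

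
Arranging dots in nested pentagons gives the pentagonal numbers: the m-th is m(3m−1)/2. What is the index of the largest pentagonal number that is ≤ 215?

12

Solve n(3n−1)/2 ≤ 215 for integer n.
n = 12 gives 210 ≤ 215, while n = 13 gives 247 > 215; so the answer is index 12.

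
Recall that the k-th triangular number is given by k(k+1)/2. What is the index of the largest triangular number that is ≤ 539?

Solve n(n+1)/2 ≤ 539 for integer n.
n = 32 gives 528 ≤ 539, while n = 33 gives 561 > 539; so the answer is index 32.

32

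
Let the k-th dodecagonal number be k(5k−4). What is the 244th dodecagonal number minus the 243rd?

2431

Consecutive dodecagonal numbers differ by 10n − 9: here 10·244 − 9 = 2431.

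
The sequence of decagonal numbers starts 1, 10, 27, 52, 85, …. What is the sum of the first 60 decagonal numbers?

289750

Σ i(4i−3) = 4Σi² − 3Σi over i = 1..60.
Σi = 1830 and Σi² = 73810.
4·73810 − 3·1830 = 289750.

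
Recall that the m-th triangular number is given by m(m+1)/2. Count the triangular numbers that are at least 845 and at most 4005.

49

The n-th triangular number is n(n+1)/2.
Smallest index with value ≥ 845: n = 41 (giving 861).
Largest index with value ≤ 4005: n = 89 (giving 4005).
Indices 41 through 89: 49 terms.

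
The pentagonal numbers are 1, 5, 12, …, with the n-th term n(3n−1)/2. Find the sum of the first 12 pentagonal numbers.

936

Σ i(3i−1)/2 = (3Σi² − Σi) / 2 over i = 1..12.
Σi = 78 and Σi² = 650.
(3·650 − 1·78) / 2 = 1872/2 = 936.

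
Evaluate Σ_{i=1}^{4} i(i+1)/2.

20

Σ i(i+1)/2 = (Σi² + Σi) / 2 over i = 1..4.
Σi = 10 and Σi² = 30.
(1·30 + 1·10) / 2 = 40/2 = 20.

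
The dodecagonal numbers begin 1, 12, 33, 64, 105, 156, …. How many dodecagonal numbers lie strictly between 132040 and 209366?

43

The n-th dodecagonal number is n(5n−4).
Smallest index with value > 132040: n = 163 (giving 132193).
Largest index with value < 209366: n = 205 (giving 209305).
Indices 163 through 205: 43 terms.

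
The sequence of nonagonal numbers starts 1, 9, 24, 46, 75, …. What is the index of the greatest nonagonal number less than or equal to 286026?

286

Solve n(7n−5)/2 ≤ 286026 for integer n.
n = 286 gives 285571 ≤ 286026, while n = 287 gives 287574 > 286026; so the answer is index 286.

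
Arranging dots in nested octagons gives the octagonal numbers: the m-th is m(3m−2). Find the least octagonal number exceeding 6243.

6256

Solve n(3n−2) > 6243 for integer n.
The largest n with value ≤ 6243 is 45 (since 5985 ≤ 6243 < 6256), so the first above is n = 46, value 6256.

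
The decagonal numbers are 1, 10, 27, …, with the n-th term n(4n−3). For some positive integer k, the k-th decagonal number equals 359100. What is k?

Set n(4n−3) = 359100, giving 4n² − 3n − 359100 = 0.
The discriminant is 9 + 16·359100 = 5745609, and √5745609 = 2397.
So n = (3 + 2397) / 8 = 2400/8 = 300.

300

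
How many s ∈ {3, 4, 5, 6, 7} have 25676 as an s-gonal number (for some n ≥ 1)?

1

s = 3: P(3, 226) = 25651 and P(3, 227) = 25878; 25676 is not s-gonal.
s = 4: P(4, 160) = 25600 and P(4, 161) = 25921; 25676 is not s-gonal.
s = 5: P(5, 131) = 25676. ✓
s = 6: P(6, 113) = 25425 and P(6, 114) = 25878; 25676 is not s-gonal.
s = 7: P(7, 101) = 25351 and P(7, 102) = 25857; 25676 is not s-gonal.
Hits: s ∈ {5} → 1.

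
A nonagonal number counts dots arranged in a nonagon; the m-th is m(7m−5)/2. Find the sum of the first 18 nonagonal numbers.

Σ i(7i−5)/2 = (7Σi² − 5Σi) / 2 over i = 1..18.
Σi = 171 and Σi² = 2109.
(7·2109 − 5·171) / 2 = 13908/2 = 6954.

6954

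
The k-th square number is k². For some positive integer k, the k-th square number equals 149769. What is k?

387

We need n² = 149769, so n = √149769 = 387.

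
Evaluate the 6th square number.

36

The 6th square number is n² with n = 6.
6² = 36.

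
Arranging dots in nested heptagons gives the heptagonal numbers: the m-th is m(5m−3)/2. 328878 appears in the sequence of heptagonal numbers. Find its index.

363

Set n(5n−3)/2 = 328878, giving 5n² − 3n − 657756 = 0.
The discriminant is 9 + 40·328878 = 13155129, and √13155129 = 3627.
So n = (3 + 3627) / 10 = 3630/10 = 363.
Check: 363·(5·363 − 3)/2 = 328878. ✓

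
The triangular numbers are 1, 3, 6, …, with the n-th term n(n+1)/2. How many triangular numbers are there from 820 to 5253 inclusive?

The n-th triangular number is n(n+1)/2.
Smallest index with value ≥ 820: n = 40 (giving 820).
Largest index with value ≤ 5253: n = 102 (giving 5253).
Indices 40 through 102: 63 terms.

63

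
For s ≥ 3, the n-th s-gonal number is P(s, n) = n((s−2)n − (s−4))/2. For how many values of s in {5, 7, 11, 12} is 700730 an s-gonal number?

1

s = 5: P(5, 683) = 699392 and P(5, 684) = 701442; 700730 is not s-gonal.
s = 7: P(7, 529) = 698809 and P(7, 530) = 701455; 700730 is not s-gonal.
s = 11: P(11, 395) = 700730. ✓
s = 12: P(12, 374) = 697884 and P(12, 375) = 701625; 700730 is not s-gonal.
Hits: s ∈ {11} → 1.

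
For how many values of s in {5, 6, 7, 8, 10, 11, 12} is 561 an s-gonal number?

s = 5: P(5, 19) = 532 and P(5, 20) = 590; 561 is not s-gonal.
s = 6: P(6, 17) = 561. ✓
s = 7: P(7, 15) = 540 and P(7, 16) = 616; 561 is not s-gonal.
s = 8: P(8, 14) = 560 and P(8, 15) = 645; 561 is not s-gonal.
s = 10: P(10, 12) = 540 and P(10, 13) = 637; 561 is not s-gonal.
s = 11: P(11, 11) = 506 and P(11, 12) = 606; 561 is not s-gonal.
s = 12: P(12, 11) = 561. ✓
Hits: s ∈ {6, 12} → 2.

2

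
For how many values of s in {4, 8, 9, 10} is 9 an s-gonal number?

2

s = 4: P(4, 3) = 9. ✓
s = 8: P(8, 2) = 8 and P(8, 3) = 21; 9 is not s-gonal.
s = 9: P(9, 2) = 9. ✓
s = 10: P(10, 1) = 1 and P(10, 2) = 10; 9 is not s-gonal.
Hits: s ∈ {4, 9} → 2.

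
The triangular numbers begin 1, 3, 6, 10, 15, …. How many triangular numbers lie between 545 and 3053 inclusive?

The n-th triangular number is n(n+1)/2.
Smallest index with value ≥ 545: n = 33 (giving 561).
Largest index with value ≤ 3053: n = 77 (giving 3003).
Indices 33 through 77: 45 terms.

45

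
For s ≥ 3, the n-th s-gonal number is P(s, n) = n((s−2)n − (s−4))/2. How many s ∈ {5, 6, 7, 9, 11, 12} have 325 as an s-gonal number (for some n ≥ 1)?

s = 5: P(5, 14) = 287 and P(5, 15) = 330; 325 is not s-gonal.
s = 6: P(6, 13) = 325. ✓
s = 7: P(7, 11) = 286 and P(7, 12) = 342; 325 is not s-gonal.
s = 9: P(9, 10) = 325. ✓
s = 11: P(11, 8) = 260 and P(11, 9) = 333; 325 is not s-gonal.
s = 12: P(12, 8) = 288 and P(12, 9) = 369; 325 is not s-gonal.
Hits: s ∈ {6, 9} → 2.

2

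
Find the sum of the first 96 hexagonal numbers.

594416

Σ i(2i−1) = 2Σi² − Σi over i = 1..96.
Σi = 4656 and Σi² = 299536.
2·299536 − 1·4656 = 594416.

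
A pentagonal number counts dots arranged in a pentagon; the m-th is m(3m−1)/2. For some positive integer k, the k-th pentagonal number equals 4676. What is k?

Set n(3n−1)/2 = 4676, giving 3n² − n − 9352 = 0.
So n = (1 + 335) / 6 = 336/6 = 56.

56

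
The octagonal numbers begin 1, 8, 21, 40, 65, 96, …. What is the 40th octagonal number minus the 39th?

Consecutive octagonal numbers differ by 6n − 5: here 6·40 − 5 = 235.

235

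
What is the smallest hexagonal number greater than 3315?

Solve n(2n−1) > 3315 for integer n.
The largest n with value ≤ 3315 is 40 (since 3160 ≤ 3315 < 3321), so the first above is n = 41, value 3321.

3321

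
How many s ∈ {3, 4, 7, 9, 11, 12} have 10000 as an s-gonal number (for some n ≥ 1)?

s = 3: P(3, 140) = 9870 and P(3, 141) = 10011; 10000 is not s-gonal.
s = 4: P(4, 100) = 10000. ✓
s = 7: P(7, 63) = 9828 and P(7, 64) = 10144; 10000 is not s-gonal.
s = 9: P(9, 53) = 9699 and P(9, 54) = 10071; 10000 is not s-gonal.
s = 11: P(11, 47) = 9776 and P(11, 48) = 10200; 10000 is not s-gonal.
s = 12: P(12, 45) = 9945 and P(12, 46) = 10396; 10000 is not s-gonal.
Hits: s ∈ {4} → 1.

1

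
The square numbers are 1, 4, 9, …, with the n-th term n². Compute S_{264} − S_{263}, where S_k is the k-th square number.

527

n² − (n−1)² = 2n − 1, so 264² − 263² = 2·264 − 1 = 527.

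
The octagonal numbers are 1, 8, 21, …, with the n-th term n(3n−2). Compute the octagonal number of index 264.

208560

264·(3·264 − 2) = 264·790 = 208560.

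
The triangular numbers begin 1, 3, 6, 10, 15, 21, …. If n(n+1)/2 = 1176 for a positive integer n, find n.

Set n(n+1)/2 = 1176, giving n² + n − 2352 = 0.
The discriminant is 1 + 8·1176 = 9409, and √9409 = 97.
So n = (-1 + 97) / 2 = 96/2 = 48.

48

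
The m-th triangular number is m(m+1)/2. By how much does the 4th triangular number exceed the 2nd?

4·5/2 = 10 and 2·3/2 = 3.
Difference: 10 − 3 = 7.

7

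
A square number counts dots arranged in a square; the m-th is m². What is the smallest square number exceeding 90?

Solve n² > 90 for integer n.
The largest n with value ≤ 90 is 9 (since 81 ≤ 90 < 100), so the first above is n = 10, value 100.

100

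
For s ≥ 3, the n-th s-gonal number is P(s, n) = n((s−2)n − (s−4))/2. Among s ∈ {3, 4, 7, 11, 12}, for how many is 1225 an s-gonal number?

s = 3: P(3, 49) = 1225. ✓
s = 4: P(4, 35) = 1225. ✓
s = 7: P(7, 22) = 1177 and P(7, 23) = 1288; 1225 is not s-gonal.
s = 11: P(11, 16) = 1096 and P(11, 17) = 1241; 1225 is not s-gonal.
s = 12: P(12, 16) = 1216 and P(12, 17) = 1377; 1225 is not s-gonal.
Hits: s ∈ {3, 4} → 2.

2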